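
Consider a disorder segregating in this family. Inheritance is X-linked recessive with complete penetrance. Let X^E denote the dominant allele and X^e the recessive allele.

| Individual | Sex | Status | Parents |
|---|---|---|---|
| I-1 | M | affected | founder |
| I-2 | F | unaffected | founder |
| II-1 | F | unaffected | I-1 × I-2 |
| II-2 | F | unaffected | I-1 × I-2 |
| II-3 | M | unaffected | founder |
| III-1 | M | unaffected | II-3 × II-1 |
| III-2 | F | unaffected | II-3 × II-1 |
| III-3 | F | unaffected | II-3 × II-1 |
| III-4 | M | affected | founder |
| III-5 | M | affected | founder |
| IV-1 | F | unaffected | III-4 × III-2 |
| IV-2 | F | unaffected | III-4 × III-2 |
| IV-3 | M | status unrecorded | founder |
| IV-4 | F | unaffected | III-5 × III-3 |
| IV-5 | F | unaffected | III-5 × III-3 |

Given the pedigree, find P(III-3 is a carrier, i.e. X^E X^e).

II-3 is unaffected, so II-3 is X^E Y.
II-1 is unaffected so carries E and received e from I-1 (X^e Y), so II-1 is X^E X^e.
Their cross gives offspring ratios 1/2 X^E X^E : 1/2 X^E X^e. Conditioning on III-3 being unaffected, P(X^E X^e) = 1/2 / 1 = 1/2 before taking III-3's own offspring into account.
III-5 is affected, so III-5 is X^e Y.
Now use III-3's offspring. Probability of each recorded status — unaffected daughter IV-4: 1/2 if III-3 is X^E X^e, 1 if X^E X^E; unaffected daughter IV-5: 1/2 if III-3 is X^E X^e, 1 if X^E X^E.
Bayes: P(X^E X^e) = 1/2·1/4 / (1/2·1/4 + 1/2·1) = 1/5.

1/5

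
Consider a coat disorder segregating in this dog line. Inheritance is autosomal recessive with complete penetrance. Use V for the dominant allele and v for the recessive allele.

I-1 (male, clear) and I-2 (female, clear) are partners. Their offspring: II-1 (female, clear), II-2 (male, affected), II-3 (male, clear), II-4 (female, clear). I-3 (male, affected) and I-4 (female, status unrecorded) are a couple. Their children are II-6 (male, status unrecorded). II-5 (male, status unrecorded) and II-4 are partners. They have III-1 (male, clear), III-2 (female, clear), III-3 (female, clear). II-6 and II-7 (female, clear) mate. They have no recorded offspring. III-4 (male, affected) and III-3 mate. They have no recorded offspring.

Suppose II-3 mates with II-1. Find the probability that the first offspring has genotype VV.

I-1 is clear so carries V and passed v to II-2 (vv), so I-1 is Vv.
I-2 is clear so carries V and passed v to II-2 (vv), so I-2 is Vv.
II-3 is a clear offspring of I-1 (Vv) × I-2 (Vv), whose cross gives 1/4 VV : 1/2 Vv : 1/4 vv; conditioning on being clear, II-3 is VV with probability 1/3, Vv with probability 2/3.
II-1 is a clear offspring of I-1 (Vv) × I-2 (Vv), whose cross gives 1/4 VV : 1/2 Vv : 1/4 vv; conditioning on being clear, II-1 is VV with probability 1/3, Vv with probability 2/3.
Summing over parental genotype combinations, P(offspring has genotype VV) = 1/9·1 + 2/9·1/2 + 2/9·1/2 + 4/9·1/4 = 4/9.

4/9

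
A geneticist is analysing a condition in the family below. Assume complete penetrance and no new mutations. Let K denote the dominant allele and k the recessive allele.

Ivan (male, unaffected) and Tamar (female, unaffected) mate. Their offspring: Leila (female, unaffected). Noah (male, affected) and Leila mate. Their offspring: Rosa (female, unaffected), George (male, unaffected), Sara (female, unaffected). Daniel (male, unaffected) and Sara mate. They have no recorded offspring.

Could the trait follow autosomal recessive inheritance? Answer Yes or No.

A consistent assignment under autosomal recessive exists: Ivan KK, Tamar KK, Leila KK, Noah kk, Rosa Kk, George Kk, Sara Kk, Daniel KK.
In this assignment every recorded phenotype matches its genotype and every non-founder's genotype is obtainable from its parents' genotypes, so the pedigree is consistent.

Yes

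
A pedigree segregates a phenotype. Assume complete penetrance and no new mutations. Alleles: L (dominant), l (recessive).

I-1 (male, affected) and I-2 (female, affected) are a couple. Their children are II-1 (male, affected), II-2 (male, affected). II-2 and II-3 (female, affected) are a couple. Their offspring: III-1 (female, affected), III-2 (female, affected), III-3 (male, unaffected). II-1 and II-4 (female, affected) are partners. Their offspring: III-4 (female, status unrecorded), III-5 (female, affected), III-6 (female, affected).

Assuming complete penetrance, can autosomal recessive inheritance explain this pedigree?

Under autosomal recessive, III-3 (unaffected, male) cannot arise from II-2 (affected) × II-3 (affected).

No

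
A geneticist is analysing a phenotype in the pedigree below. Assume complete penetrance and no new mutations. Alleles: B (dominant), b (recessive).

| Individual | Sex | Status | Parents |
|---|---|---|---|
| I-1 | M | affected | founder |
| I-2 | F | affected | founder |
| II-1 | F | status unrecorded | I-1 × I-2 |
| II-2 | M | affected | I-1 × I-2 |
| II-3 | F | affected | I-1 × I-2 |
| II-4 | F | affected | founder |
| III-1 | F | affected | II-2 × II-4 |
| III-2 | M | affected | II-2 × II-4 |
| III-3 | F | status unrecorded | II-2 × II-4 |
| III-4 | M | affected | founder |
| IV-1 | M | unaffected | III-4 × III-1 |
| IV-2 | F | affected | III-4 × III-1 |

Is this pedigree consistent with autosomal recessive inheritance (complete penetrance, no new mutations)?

No

Under autosomal recessive, IV-1 (unaffected, male) cannot arise from III-4 (affected) × III-1 (affected).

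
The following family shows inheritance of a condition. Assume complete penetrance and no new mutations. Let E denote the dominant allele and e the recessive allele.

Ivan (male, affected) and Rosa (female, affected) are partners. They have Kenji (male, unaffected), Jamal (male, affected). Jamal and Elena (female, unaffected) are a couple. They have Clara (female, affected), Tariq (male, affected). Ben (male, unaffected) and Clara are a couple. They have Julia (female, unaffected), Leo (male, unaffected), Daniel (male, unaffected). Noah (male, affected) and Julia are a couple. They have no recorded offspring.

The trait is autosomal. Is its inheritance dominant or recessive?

Ivan and Rosa are both affected yet have an unaffected child Kenji. Under a recessive model two affected parents are homozygous and every child would be affected, so the trait cannot be recessive.

dominant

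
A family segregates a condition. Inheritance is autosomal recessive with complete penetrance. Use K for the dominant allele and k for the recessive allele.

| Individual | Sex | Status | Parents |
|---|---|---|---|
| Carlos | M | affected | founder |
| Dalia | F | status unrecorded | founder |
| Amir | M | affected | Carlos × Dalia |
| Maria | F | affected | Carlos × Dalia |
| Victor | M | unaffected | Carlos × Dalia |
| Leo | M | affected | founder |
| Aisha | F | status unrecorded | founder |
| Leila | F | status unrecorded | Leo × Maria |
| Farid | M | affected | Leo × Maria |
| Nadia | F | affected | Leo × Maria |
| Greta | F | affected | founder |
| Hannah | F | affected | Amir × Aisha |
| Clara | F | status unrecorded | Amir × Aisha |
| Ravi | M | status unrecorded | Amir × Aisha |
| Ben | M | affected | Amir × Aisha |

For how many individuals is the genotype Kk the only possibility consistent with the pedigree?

2

Obligate heterozygotes: Dalia passed K to Victor (Kk, whose k came from Carlos) and passed k to Amir (kk), so Dalia is Kk; Victor is unaffected so carries K and received k from Carlos (kk), so Victor is Kk.
Every other individual is either homozygous by phenotype or has at least one consistent homozygous assignment, so the count is 2.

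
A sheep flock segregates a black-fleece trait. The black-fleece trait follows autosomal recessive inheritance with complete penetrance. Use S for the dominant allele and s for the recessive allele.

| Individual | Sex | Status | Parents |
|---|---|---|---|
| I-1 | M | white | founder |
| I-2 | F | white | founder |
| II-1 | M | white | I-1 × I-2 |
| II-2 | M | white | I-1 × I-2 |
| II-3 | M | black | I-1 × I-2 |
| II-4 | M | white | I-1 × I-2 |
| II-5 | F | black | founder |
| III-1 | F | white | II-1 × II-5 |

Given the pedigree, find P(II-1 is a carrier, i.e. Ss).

1/2

I-1 is white so carries S and passed s to II-3 (ss), so I-1 is Ss.
I-2 is white so carries S and passed s to II-3 (ss), so I-2 is Ss.
Their cross gives offspring ratios 1/4 SS : 1/2 Ss : 1/4 ss. Conditioning on II-1 being white, P(Ss) = 1/2 / 3/4 = 2/3 before taking II-1's own offspring into account.
II-5 is black, so II-5 is ss.
Now use II-1's offspring. Probability of each recorded status — white daughter III-1: 1/2 if II-1 is Ss, 1 if SS.
Bayes: P(Ss) = 2/3·1/2 / (2/3·1/2 + 1/3·1) = 1/2.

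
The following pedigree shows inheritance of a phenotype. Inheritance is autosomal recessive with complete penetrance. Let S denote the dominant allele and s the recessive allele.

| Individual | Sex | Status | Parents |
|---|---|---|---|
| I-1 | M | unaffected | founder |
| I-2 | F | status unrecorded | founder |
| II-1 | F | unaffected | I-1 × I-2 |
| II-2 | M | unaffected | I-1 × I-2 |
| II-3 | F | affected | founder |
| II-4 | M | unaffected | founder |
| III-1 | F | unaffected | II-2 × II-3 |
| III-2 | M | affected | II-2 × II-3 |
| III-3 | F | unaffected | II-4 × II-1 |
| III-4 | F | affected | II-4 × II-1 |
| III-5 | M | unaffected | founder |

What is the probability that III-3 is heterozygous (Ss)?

2/3

II-4 is unaffected so carries S and passed s to III-4 (ss), so II-4 is Ss.
II-1 is unaffected so carries S and passed s to III-4 (ss), so II-1 is Ss.
Their cross gives offspring ratios 1/4 SS : 1/2 Ss : 1/4 ss. Conditioning on III-3 being unaffected, P(Ss) = 1/2 / 3/4 = 2/3.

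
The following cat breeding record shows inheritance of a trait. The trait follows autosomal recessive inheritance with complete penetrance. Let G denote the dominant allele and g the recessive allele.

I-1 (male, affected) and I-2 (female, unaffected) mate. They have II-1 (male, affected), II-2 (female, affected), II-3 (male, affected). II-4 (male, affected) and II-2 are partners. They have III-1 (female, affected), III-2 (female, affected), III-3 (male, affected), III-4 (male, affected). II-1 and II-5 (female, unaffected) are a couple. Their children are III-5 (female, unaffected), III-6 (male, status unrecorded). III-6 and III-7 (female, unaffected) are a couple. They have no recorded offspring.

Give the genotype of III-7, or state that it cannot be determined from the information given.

cannot be determined

III-7's phenotype allows GG or Gg, and no parent or child forces a single allele at both positions; consistent genotype assignments exist with III-7 as GG or Gg.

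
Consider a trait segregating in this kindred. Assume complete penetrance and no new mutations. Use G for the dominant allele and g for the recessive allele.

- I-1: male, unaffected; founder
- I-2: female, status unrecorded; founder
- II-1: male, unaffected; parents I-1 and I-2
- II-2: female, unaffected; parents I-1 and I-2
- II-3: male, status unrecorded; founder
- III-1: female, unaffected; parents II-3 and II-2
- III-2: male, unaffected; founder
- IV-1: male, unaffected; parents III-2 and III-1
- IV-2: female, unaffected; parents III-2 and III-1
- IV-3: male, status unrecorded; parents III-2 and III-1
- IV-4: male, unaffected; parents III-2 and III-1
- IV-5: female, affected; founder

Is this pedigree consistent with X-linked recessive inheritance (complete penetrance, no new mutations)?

A consistent assignment under X-linked recessive exists: I-1 X^G Y, I-2 X^G X^G, II-1 X^G Y, II-2 X^G X^G, II-3 X^G Y, III-1 X^G X^G, III-2 X^G Y, IV-1 X^G Y, IV-2 X^G X^G, IV-3 X^G Y, IV-4 X^G Y, IV-5 X^g X^g.
In this assignment every recorded phenotype matches its genotype and every non-founder's genotype is obtainable from its parents' genotypes, so the pedigree is consistent.

Yes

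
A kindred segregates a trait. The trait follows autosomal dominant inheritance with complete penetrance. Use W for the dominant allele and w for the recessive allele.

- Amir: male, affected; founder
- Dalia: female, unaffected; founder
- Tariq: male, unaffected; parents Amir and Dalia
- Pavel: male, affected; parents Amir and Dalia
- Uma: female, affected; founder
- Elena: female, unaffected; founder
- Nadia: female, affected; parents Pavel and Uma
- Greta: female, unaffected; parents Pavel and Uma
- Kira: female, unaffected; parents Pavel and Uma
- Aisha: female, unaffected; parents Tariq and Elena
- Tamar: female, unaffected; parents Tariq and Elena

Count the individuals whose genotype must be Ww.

Obligate heterozygotes: Amir is affected so carries W and passed w to Tariq (ww), so Amir is Ww; Pavel is affected so carries W and received w from Dalia (ww), so Pavel is Ww; Uma is affected so carries W and passed w to Greta (ww), so Uma is Ww.
Every other individual is either homozygous by phenotype or has at least one consistent homozygous assignment, so the count is 3.

3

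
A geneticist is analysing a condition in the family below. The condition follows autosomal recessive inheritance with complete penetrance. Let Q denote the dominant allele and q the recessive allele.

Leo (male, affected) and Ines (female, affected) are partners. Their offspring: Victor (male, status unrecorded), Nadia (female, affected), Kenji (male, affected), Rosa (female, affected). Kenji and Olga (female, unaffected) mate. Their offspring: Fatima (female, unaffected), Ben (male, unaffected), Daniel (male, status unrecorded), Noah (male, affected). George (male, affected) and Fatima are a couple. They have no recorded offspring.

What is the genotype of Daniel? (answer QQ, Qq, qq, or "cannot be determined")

Daniel's phenotype is unrecorded, and no parent or child forces a single allele at both positions; consistent genotype assignments exist with Daniel as Qq or qq.

cannot be determined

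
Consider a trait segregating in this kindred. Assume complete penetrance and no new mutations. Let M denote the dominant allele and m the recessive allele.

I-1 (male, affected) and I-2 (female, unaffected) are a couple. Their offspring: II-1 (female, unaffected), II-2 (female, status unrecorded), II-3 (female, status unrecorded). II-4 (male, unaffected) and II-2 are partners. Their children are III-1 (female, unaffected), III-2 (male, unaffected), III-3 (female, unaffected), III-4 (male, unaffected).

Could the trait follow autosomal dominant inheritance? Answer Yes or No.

A consistent assignment under autosomal dominant exists: I-1 Mm, I-2 mm, II-1 mm, II-2 Mm, II-3 Mm, II-4 mm, III-1 mm, III-2 mm, III-3 mm, III-4 mm.
In this assignment every recorded phenotype matches its genotype and every non-founder's genotype is obtainable from its parents' genotypes, so the pedigree is consistent.

Yes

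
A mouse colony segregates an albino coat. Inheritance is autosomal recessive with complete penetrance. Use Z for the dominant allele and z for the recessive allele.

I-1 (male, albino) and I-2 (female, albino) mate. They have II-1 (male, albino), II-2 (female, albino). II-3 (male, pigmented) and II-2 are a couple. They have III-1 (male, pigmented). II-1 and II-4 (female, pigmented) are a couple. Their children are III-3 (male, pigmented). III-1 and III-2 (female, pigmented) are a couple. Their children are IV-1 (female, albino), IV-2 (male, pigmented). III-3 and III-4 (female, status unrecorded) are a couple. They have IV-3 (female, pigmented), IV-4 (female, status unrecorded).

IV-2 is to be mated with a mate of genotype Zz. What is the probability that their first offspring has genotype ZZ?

III-1 is pigmented so carries Z and received z from II-2 (zz), so III-1 is Zz.
III-2 is pigmented so carries Z and passed z to IV-1 (zz), so III-2 is Zz.
IV-2 is a pigmented offspring of III-1 (Zz) × III-2 (Zz), whose cross gives 1/4 ZZ : 1/2 Zz : 1/4 zz; conditioning on being pigmented, IV-2 is ZZ with probability 1/3, Zz with probability 2/3.
Summing over parental genotype combinations, P(offspring has genotype ZZ) = 1/3·1/2 + 2/3·1/4 = 1/3.

1/3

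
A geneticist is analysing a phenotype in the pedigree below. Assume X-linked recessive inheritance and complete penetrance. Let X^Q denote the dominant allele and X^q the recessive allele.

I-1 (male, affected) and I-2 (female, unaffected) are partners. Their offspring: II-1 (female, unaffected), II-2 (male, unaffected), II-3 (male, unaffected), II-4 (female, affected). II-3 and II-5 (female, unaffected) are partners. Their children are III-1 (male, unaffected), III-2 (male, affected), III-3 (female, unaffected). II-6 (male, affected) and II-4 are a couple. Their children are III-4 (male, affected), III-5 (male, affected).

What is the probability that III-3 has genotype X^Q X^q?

1/2

II-3 is unaffected, so II-3 is X^Q Y.
II-5 is unaffected so carries Q and passed q to III-2 (X^q Y), so II-5 is X^Q X^q.
Their cross gives offspring ratios 1/2 X^Q X^Q : 1/2 X^Q X^q. Conditioning on III-3 being unaffected, P(X^Q X^q) = 1/2 / 1 = 1/2.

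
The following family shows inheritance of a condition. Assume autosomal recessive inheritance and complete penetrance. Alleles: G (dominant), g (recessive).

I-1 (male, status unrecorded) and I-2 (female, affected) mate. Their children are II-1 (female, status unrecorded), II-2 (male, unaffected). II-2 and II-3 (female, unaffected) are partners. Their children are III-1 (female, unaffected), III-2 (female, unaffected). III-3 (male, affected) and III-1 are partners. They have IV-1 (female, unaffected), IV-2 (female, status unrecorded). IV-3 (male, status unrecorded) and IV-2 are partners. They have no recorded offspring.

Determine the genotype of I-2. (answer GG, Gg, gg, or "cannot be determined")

I-2 is affected, so I-2 is gg.

gg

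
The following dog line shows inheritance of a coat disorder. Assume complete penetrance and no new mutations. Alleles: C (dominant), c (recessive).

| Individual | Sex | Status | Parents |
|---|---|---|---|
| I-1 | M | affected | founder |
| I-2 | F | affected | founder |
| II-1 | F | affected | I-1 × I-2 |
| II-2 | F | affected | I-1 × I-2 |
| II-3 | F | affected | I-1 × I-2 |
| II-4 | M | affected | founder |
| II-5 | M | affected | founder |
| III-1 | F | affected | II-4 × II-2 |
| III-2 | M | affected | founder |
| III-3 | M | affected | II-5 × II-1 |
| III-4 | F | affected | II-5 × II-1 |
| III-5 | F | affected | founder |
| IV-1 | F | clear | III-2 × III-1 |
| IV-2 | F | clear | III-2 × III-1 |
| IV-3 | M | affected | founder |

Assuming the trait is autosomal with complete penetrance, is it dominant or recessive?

dominant

III-2 and III-1 are both affected yet have a clear child IV-1. Under a recessive model two affected parents are homozygous and every child would be affected, so the trait cannot be recessive.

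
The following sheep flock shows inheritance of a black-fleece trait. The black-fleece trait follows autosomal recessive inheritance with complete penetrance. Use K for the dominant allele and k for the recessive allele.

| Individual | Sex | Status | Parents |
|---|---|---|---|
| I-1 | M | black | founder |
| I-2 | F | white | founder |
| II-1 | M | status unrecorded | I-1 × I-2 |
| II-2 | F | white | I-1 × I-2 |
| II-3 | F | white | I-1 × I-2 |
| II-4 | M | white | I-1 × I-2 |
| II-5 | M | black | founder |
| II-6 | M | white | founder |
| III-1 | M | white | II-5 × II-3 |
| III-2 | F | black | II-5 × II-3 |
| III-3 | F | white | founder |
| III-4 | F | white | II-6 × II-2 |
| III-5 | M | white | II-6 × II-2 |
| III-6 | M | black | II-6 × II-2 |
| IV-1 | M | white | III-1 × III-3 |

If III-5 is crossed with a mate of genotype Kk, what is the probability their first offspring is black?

II-6 is white so carries K and passed k to III-6 (kk), so II-6 is Kk.
II-2 is white so carries K and received k from I-1 (kk), so II-2 is Kk.
III-5 is a white offspring of II-6 (Kk) × II-2 (Kk), whose cross gives 1/4 KK : 1/2 Kk : 1/4 kk; conditioning on being white, III-5 is KK with probability 1/3, Kk with probability 2/3.
Summing over parental genotype combinations, P(offspring is black) = 2/3·1/4 = 1/6.

1/6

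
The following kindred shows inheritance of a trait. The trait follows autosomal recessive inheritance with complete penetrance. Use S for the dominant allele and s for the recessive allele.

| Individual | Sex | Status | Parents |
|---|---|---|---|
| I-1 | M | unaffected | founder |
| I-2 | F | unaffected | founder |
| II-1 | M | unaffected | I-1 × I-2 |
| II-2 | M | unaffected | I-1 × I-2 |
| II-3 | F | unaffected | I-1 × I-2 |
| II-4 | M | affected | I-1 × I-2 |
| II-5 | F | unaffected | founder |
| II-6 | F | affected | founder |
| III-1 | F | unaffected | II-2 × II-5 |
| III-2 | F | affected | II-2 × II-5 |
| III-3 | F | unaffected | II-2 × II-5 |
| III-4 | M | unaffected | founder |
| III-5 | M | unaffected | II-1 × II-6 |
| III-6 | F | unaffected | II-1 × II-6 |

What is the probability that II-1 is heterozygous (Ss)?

I-1 is unaffected so carries S and passed s to II-4 (ss), so I-1 is Ss.
I-2 is unaffected so carries S and passed s to II-4 (ss), so I-2 is Ss.
Their cross gives offspring ratios 1/4 SS : 1/2 Ss : 1/4 ss. Conditioning on II-1 being unaffected, P(Ss) = 1/2 / 3/4 = 2/3 before taking II-1's own offspring into account.
II-6 is affected, so II-6 is ss.
Now use II-1's offspring. Probability of each recorded status — unaffected son III-5: 1/2 if II-1 is Ss, 1 if SS; unaffected daughter III-6: 1/2 if II-1 is Ss, 1 if SS.
Bayes: P(Ss) = 2/3·1/4 / (2/3·1/4 + 1/3·1) = 1/3.

1/3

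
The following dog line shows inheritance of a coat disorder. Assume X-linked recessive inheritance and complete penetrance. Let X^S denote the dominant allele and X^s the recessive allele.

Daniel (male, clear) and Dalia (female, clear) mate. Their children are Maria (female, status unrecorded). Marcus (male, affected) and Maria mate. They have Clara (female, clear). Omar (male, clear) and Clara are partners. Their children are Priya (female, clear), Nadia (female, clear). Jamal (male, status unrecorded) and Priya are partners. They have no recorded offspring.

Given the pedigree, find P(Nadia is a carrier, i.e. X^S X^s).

1/2

Omar is clear, so Omar is X^S Y.
Clara is clear so carries S and received s from Marcus (X^s Y), so Clara is X^S X^s.
Their cross gives offspring ratios 1/2 X^S X^S : 1/2 X^S X^s. Conditioning on Nadia being clear, P(X^S X^s) = 1/2 / 1 = 1/2.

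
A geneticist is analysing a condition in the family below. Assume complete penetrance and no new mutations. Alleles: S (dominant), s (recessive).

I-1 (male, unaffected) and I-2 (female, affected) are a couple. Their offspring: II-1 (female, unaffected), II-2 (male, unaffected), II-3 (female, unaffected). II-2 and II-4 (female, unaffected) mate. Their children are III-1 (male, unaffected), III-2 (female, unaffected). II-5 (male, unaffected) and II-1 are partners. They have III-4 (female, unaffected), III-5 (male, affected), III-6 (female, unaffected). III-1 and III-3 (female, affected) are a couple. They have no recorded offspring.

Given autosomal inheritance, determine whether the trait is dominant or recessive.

recessive

II-5 and II-1 are both unaffected yet have an affected child III-5. Under dominance, an affected child requires at least one affected parent, so the trait cannot be dominant.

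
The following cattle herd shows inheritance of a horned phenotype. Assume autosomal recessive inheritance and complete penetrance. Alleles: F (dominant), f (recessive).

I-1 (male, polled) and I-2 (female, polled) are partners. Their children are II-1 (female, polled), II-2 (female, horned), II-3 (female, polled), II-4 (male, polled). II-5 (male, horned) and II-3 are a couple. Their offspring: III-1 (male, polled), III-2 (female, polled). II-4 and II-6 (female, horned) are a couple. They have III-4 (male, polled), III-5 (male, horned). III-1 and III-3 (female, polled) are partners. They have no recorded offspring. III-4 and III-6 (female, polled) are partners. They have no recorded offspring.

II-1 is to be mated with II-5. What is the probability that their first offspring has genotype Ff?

2/3

I-1 is polled so carries F and passed f to II-2 (ff), so I-1 is Ff.
I-2 is polled so carries F and passed f to II-2 (ff), so I-2 is Ff.
II-1 is a polled offspring of I-1 (Ff) × I-2 (Ff), whose cross gives 1/4 FF : 1/2 Ff : 1/4 ff; conditioning on being polled, II-1 is FF with probability 1/3, Ff with probability 2/3.
II-5 is horned, so II-5 is ff.
Summing over parental genotype combinations, P(offspring has genotype Ff) = 1/3·1 + 2/3·1/2 = 2/3.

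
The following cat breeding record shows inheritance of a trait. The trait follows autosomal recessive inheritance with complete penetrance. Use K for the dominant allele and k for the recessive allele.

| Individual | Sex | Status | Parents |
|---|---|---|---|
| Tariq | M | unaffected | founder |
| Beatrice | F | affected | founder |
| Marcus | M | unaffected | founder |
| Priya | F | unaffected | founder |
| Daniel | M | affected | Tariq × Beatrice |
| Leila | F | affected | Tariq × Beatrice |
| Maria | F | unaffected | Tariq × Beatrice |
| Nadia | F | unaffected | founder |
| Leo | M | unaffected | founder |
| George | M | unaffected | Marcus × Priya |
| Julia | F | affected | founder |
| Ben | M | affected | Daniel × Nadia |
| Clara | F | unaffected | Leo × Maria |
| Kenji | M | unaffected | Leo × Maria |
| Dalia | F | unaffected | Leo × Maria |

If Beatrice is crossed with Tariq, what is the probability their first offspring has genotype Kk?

Beatrice is affected, so Beatrice is kk.
Tariq is unaffected so carries K and passed k to Daniel (kk), so Tariq is Kk.
The cross gives 1/2 Kk : 1/2 kk, so P(offspring has genotype Kk) = 1/2.

1/2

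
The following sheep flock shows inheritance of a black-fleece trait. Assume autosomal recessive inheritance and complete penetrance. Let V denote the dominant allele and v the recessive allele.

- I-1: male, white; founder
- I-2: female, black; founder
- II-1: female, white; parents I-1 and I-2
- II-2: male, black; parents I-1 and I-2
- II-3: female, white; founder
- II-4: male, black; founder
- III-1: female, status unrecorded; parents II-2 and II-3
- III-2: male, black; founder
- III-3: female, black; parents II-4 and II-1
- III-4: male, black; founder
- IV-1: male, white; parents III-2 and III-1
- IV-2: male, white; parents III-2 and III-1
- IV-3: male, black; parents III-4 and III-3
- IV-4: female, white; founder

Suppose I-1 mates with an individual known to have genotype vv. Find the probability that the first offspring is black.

1/2

I-1 is white so carries V and passed v to II-2 (vv), so I-1 is Vv.
The cross gives 1/2 Vv : 1/2 vv, so P(offspring is black) = 1/2.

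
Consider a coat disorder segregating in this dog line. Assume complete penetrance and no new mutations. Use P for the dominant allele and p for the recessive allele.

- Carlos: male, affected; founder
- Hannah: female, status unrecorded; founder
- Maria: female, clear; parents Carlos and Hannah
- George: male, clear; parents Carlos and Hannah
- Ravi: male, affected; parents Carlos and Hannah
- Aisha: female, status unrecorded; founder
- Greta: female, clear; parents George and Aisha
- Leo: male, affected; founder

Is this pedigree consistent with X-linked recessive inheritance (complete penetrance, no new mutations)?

A consistent assignment under X-linked recessive exists: Carlos X^p Y, Hannah X^P X^p, Maria X^P X^p, George X^P Y, Ravi X^p Y, Aisha X^P X^P, Greta X^P X^P, Leo X^p Y.
In this assignment every recorded phenotype matches its genotype and every non-founder's genotype is obtainable from its parents' genotypes, so the pedigree is consistent.

Yes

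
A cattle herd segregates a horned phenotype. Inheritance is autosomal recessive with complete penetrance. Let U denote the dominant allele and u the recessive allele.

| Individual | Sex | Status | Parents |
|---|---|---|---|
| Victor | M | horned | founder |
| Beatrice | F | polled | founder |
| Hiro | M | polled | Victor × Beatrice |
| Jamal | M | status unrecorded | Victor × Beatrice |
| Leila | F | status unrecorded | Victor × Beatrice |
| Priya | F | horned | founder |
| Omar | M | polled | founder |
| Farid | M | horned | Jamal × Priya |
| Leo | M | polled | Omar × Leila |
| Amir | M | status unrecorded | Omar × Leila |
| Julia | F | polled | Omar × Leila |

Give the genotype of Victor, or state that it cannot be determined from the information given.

uu

Victor is horned, so Victor is uu.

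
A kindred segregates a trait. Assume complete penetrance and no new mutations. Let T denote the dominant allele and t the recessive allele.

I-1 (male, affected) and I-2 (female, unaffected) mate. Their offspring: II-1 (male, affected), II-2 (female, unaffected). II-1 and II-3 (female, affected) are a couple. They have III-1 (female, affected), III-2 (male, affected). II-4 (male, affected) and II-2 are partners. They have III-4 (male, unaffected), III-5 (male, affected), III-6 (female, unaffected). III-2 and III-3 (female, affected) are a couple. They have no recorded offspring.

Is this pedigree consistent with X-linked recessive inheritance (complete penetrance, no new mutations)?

A consistent assignment under X-linked recessive exists: I-1 X^t Y, I-2 X^T X^t, II-1 X^t Y, II-2 X^T X^t, II-3 X^t X^t, II-4 X^t Y, III-1 X^t X^t, III-2 X^t Y, III-3 X^t X^t, III-4 X^T Y, III-5 X^t Y, III-6 X^T X^t.
In this assignment every recorded phenotype matches its genotype and every non-founder's genotype is obtainable from its parents' genotypes, so the pedigree is consistent.

Yes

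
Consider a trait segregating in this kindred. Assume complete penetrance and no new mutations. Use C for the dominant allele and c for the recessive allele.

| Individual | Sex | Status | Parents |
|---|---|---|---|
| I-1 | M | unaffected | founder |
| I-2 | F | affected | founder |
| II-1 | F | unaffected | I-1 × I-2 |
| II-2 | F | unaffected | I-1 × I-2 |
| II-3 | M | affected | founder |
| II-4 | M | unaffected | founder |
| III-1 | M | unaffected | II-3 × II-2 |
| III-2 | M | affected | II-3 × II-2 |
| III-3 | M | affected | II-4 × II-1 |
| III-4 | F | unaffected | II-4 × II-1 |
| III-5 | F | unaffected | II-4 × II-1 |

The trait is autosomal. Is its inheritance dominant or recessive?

II-4 and II-1 are both unaffected yet have an affected child III-3. Under dominance, an affected child requires at least one affected parent, so the trait cannot be dominant.

recessive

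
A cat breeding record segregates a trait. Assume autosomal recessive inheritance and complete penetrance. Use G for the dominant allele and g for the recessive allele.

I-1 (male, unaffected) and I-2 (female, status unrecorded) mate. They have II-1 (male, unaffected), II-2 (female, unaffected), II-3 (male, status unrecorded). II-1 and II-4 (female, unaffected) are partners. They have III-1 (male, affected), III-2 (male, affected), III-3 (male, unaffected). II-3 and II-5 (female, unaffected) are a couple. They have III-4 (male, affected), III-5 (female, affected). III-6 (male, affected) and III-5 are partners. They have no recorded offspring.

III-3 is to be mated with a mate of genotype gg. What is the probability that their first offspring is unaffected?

II-1 is unaffected so carries G and passed g to III-1 (gg), so II-1 is Gg.
II-4 is unaffected so carries G and passed g to III-1 (gg), so II-4 is Gg.
III-3 is an unaffected offspring of II-1 (Gg) × II-4 (Gg), whose cross gives 1/4 GG : 1/2 Gg : 1/4 gg; conditioning on being unaffected, III-3 is GG with probability 1/3, Gg with probability 2/3.
Summing over parental genotype combinations, P(offspring is unaffected) = 1/3·1 + 2/3·1/2 = 2/3.

2/3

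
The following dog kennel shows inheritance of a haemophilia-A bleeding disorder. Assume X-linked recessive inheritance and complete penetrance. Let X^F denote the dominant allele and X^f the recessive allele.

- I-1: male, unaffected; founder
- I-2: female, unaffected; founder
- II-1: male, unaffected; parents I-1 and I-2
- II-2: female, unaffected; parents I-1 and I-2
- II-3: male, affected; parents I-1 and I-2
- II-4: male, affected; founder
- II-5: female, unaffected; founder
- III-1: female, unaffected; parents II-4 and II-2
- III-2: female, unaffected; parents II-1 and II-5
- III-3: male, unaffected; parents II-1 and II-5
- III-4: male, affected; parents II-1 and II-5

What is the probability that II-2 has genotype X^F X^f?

I-1 is unaffected, so I-1 is X^F Y.
I-2 is unaffected so carries F and passed f to II-3 (X^f Y), so I-2 is X^F X^f.
Their cross gives offspring ratios 1/2 X^F X^F : 1/2 X^F X^f. Conditioning on II-2 being unaffected, P(X^F X^f) = 1/2 / 1 = 1/2 before taking II-2's own offspring into account.
II-4 is affected, so II-4 is X^f Y.
Now use II-2's offspring. Probability of each recorded status — unaffected daughter III-1: 1/2 if II-2 is X^F X^f, 1 if X^F X^F.
Bayes: P(X^F X^f) = 1/2·1/2 / (1/2·1/2 + 1/2·1) = 1/3.

1/3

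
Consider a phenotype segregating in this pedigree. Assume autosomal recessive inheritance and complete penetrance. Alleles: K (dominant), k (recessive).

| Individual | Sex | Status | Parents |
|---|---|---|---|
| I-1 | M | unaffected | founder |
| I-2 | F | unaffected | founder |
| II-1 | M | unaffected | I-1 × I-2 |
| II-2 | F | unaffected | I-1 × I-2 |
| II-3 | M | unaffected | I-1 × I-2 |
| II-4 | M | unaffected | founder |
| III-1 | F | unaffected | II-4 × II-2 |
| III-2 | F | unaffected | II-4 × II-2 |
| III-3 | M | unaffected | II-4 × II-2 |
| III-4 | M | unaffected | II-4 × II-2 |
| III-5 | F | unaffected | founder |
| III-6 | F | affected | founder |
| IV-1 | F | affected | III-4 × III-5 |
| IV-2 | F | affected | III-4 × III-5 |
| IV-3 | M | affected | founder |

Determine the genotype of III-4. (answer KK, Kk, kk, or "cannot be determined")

Kk

From phenotype alone, III-4 is KK or Kk.
III-4 is unaffected so carries K and passed k to IV-1 (kk), so III-4 is Kk.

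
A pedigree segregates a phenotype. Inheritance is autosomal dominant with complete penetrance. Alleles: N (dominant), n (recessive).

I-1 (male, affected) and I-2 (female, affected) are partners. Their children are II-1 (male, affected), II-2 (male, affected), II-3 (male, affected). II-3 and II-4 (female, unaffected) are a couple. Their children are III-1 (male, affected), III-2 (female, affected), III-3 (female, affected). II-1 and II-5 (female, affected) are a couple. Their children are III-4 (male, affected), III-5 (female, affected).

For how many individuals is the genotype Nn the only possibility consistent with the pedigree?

3

Obligate heterozygotes: III-1 is affected so carries N and received n from II-4 (nn), so III-1 is Nn; III-2 is affected so carries N and received n from II-4 (nn), so III-2 is Nn; III-3 is affected so carries N and received n from II-4 (nn), so III-3 is Nn.
Every other individual is either homozygous by phenotype or has at least one consistent homozygous assignment, so the count is 3.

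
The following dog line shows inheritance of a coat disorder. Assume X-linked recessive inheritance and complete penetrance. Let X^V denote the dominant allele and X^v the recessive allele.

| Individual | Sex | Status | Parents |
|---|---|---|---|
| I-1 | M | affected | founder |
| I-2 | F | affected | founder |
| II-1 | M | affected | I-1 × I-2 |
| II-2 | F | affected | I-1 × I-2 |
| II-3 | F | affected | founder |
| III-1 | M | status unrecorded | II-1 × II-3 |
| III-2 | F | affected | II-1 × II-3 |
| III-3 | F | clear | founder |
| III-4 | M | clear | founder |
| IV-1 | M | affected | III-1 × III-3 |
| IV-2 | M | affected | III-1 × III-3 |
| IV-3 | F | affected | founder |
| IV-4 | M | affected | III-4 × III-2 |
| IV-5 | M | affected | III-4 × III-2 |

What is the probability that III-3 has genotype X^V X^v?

1

III-3 is clear so carries V and passed v to IV-1 (X^v Y), so III-3 is X^V X^v, giving P(X^V X^v) = 1.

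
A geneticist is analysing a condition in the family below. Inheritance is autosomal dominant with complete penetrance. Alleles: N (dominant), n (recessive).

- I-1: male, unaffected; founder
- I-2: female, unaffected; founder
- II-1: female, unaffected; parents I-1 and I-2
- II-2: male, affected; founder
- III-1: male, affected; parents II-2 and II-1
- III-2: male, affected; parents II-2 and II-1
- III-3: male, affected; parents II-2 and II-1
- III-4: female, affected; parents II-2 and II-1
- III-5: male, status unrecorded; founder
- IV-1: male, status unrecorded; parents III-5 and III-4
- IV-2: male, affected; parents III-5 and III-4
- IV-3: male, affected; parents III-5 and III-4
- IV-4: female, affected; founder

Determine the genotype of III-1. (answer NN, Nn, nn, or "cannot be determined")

Nn

From phenotype alone, III-1 is NN or Nn.
III-1 is affected so carries N and received n from II-1 (nn), so III-1 is Nn.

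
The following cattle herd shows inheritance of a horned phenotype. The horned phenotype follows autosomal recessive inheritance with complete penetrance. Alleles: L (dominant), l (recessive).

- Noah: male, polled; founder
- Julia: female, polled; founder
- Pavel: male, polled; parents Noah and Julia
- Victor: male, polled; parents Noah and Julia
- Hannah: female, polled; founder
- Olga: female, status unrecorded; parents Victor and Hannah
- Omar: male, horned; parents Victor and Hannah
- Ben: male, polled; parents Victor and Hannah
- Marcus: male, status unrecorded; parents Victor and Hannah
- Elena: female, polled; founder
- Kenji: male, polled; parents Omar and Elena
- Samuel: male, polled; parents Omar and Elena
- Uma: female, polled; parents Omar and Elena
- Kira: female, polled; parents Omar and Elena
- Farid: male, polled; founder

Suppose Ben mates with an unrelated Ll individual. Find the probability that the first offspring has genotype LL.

Victor is polled so carries L and passed l to Omar (ll), so Victor is Ll.
Hannah is polled so carries L and passed l to Omar (ll), so Hannah is Ll.
Ben is a polled offspring of Victor (Ll) × Hannah (Ll), whose cross gives 1/4 LL : 1/2 Ll : 1/4 ll; conditioning on being polled, Ben is LL with probability 1/3, Ll with probability 2/3.
Summing over parental genotype combinations, P(offspring has genotype LL) = 1/3·1/2 + 2/3·1/4 = 1/3.

1/3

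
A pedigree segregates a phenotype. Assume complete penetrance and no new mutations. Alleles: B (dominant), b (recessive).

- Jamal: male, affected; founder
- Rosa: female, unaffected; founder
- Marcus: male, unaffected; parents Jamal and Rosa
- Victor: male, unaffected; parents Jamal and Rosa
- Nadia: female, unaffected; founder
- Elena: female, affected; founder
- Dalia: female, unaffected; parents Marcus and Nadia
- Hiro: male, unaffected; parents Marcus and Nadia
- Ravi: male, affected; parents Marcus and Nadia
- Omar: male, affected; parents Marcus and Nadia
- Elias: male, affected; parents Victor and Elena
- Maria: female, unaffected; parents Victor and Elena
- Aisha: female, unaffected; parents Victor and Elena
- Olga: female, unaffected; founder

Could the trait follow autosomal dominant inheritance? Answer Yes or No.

Under autosomal dominant, Ravi (affected, male) cannot arise from Marcus (unaffected) × Nadia (unaffected).

No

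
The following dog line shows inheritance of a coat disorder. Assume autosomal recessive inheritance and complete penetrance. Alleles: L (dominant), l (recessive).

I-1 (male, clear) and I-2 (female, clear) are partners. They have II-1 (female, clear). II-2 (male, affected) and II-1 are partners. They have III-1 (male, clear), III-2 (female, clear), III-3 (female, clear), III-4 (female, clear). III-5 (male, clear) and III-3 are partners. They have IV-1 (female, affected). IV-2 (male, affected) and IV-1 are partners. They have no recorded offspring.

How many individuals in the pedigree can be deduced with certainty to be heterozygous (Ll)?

5

Obligate heterozygotes: III-1 is clear so carries L and received l from II-2 (ll), so III-1 is Ll; III-2 is clear so carries L and received l from II-2 (ll), so III-2 is Ll; III-3 is clear so carries L and received l from II-2 (ll), so III-3 is Ll; III-4 is clear so carries L and received l from II-2 (ll), so III-4 is Ll; III-5 is clear so carries L and passed l to IV-1 (ll), so III-5 is Ll.
Every other individual is either homozygous by phenotype or has at least one consistent homozygous assignment, so the count is 5.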